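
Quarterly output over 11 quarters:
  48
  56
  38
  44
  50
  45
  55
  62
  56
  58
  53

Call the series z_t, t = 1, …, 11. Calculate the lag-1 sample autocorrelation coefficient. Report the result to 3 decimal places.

Mean z̄ = (48 + 56 + 38 + 44 + 50 + 45 + 55 + 62 + 56 + 58 + 53)/11 = 51.3636
Numerator Σ_{t=1}^{10}(z_t−z̄)(z_{t+1}−z̄) = 146.0496
Denominator Σ(z_t−z̄)² = 502.5455
r_1 = 146.0496 / 502.5455 = 0.291

0.291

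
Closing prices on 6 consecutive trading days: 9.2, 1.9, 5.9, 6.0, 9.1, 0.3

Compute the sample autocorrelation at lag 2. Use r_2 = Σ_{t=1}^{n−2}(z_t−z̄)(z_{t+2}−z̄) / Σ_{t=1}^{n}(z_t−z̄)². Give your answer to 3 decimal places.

-0.021

Mean z̄ = (9.2 + 1.9 + 5.9 + 6.0 + 9.1 + 0.3)/6 = 5.4000
Deviations from mean: 3.8000, -3.5000, 0.5000, 0.6000, 3.7000, -5.1000
Σ(z_t−z̄)(z_{t+2}−z̄) = (1.9000) + (-2.1000) + (1.8500) + (-3.0600) = -1.4100
Denominator Σ(z_t−z̄)² = 67.0000
r_2 = -1.4100 / 67.0000 = -0.021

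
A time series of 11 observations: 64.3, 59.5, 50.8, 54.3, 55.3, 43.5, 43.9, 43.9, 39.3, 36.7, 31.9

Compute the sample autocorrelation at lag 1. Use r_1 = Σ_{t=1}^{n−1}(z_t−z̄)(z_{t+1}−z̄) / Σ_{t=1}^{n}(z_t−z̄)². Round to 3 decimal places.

0.592

Mean z̄ = (64.3 + 59.5 + 50.8 + 54.3 + 55.3 + 43.5 + 43.9 + 43.9 + 39.3 + 36.7 + 31.9)/11 = 47.5818
Numerator Σ_{t=1}^{10}(z_t−z̄)(z_{t+1}−z̄) = 599.4179
Denominator Σ(z_t−z̄)² = 1013.2964
r_1 = 599.4179 / 1013.2964 = 0.592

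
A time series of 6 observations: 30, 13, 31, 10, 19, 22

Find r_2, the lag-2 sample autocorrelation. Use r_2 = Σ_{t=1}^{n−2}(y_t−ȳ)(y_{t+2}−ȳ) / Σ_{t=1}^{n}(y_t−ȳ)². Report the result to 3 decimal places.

Mean ȳ = (30 + 13 + 31 + 10 + 19 + 22)/6 = 20.8333
Deviations from mean: 9.1667, -7.8333, 10.1667, -10.8333, -1.8333, 1.1667
Σ(y_t−ȳ)(y_{t+2}−ȳ) = (93.1944) + (84.8611) + (-18.6389) + (-12.6389) = 146.7778
Denominator Σ(y_t−ȳ)² = 370.8333
r_2 = 146.7778 / 370.8333 = 0.396

0.396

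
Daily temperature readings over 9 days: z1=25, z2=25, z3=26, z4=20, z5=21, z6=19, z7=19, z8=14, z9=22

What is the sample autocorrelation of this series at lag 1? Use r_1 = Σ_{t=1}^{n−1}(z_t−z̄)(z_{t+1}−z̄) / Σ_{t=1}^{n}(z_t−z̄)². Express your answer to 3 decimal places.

Mean z̄ = (25 + 25 + 26 + 20 + 21 + 19 + 19 + 14 + 22)/9 = 21.2222
Numerator Σ_{t=1}^{8}(z_t−z̄)(z_{t+1}−z̄) = 42.6173
Denominator Σ(z_t−z̄)² = 115.5556
r_1 = 42.6173 / 115.5556 = 0.369

0.369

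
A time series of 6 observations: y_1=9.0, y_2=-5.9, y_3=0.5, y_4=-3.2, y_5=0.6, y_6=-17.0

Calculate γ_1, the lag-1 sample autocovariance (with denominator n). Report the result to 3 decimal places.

-16.369

Mean ȳ = (9.0 − 5.9 + 0.5 − 3.2 + 0.6 − 17.0)/6 = -2.6667
Σ_{t=1}^{5}(y_t−ȳ)(y_{t+1}−ȳ) = -98.2144
γ_1 = -98.2144 / 6 = -16.369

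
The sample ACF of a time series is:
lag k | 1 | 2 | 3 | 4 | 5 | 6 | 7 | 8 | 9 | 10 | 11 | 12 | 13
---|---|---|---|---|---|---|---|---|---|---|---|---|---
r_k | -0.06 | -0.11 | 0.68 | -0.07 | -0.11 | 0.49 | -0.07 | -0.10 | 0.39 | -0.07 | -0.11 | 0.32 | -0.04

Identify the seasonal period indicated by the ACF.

The largest autocorrelation is r_3 = 0.68, with weaker echoes at lags 6 (0.49), 9 (0.39) and 12 (0.32); the remaining lags stay at or below -0.04.
The dominant spike at lag 3 indicates a seasonal period of 3.

3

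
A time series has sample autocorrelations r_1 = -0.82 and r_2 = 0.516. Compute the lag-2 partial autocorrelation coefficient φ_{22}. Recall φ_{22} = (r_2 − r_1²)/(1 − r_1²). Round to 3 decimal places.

-0.477

φ_{22} = (r_2 − r_1²) / (1 − r_1²)
r_1² = (-0.82)² = 0.6724
Numerator = 0.516 − 0.6724 = -0.1564; denominator = 1 − 0.6724 = 0.3276
φ_{22} = -0.1564 / 0.3276 = -0.477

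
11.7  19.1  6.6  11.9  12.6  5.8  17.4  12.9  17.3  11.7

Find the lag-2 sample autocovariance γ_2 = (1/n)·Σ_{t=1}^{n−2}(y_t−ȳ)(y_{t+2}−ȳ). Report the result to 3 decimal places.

2.668

Mean ȳ = (11.7 + 19.1 + 6.6 + 11.9 + 12.6 + 5.8 + 17.4 + 12.9 + 17.3 + 11.7)/10 = 12.7000
Σ_{t=1}^{8}(y_t−ȳ)(y_{t+2}−ȳ) = 26.6800
γ_2 = 26.6800 / 10 = 2.668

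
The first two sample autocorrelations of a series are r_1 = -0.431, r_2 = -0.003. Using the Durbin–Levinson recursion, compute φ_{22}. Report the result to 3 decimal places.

φ_{22} = (r_2 − r_1²) / (1 − r_1²)
r_1² = (-0.431)² = 0.185761
Numerator = -0.003 − 0.1858 = -0.1888; denominator = 1 − 0.1858 = 0.8142
φ_{22} = -0.1888 / 0.8142 = -0.232

-0.232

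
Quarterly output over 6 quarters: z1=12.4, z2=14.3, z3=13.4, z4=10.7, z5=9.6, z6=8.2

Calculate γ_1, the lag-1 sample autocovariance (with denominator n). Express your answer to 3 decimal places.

Mean z̄ = (12.4 + 14.3 + 13.4 + 10.7 + 9.6 + 8.2)/6 = 11.4333
Σ_{t=1}^{5}(z_t−z̄)(z_{t+1}−z̄) = 14.2389
γ_1 = 14.2389 / 6 = 2.373

2.373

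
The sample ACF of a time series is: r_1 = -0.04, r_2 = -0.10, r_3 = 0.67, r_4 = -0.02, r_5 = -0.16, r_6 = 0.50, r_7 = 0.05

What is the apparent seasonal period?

3

The largest autocorrelation is r_3 = 0.67, with a weaker echo at lag 6 (0.50); the remaining lags stay at or below 0.05.
The dominant spike at lag 3 indicates a seasonal period of 3.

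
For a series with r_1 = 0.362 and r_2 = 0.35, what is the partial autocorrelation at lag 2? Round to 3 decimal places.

0.252

φ_{22} = (r_2 − r_1²) / (1 − r_1²)
r_1² = (0.362)² = 0.131044
Numerator = 0.35 − 0.1310 = 0.2190; denominator = 1 − 0.1310 = 0.8690
φ_{22} = 0.2190 / 0.8690 = 0.252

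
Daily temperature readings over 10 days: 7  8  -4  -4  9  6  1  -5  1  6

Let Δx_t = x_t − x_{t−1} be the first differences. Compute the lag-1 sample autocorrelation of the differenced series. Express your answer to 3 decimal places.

First differences Δx: 1, -12, 0, 13, -3, -5, -6, 6, 5
Mean of differences = -0.1111
Numerator Σ(Δx_t−Δx̄)(Δx_{t+1}−Δx̄) = -12.7901
Denominator Σ(Δx_t−Δx̄)² = 444.8889
r_1(Δx) = -12.7901 / 444.8889 = -0.029

-0.029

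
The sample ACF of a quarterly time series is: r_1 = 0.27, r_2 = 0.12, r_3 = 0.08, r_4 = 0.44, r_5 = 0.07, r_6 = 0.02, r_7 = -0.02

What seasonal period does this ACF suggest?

The largest autocorrelation is r_4 = 0.44; the remaining lags stay at or below 0.27. The elevated value at lag 1 (0.27), dropping to 0.12 at lag 2, reflects decaying short-term dependence rather than seasonality.
The dominant spike at lag 4 indicates a seasonal period of 4.

4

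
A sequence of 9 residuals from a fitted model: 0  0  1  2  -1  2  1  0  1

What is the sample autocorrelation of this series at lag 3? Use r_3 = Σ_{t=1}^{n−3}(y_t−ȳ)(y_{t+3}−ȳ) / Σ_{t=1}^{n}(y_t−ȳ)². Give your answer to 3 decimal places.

0.333

Mean ȳ = (0 + 0 + 1 + 2 − 1 + 2 + 1 + 0 + 1)/9 = 0.6667
Numerator Σ_{t=1}^{6}(y_t−ȳ)(y_{t+3}−ȳ) = 2.6667
Denominator Σ(y_t−ȳ)² = 8.0000
r_3 = 2.6667 / 8.0000 = 0.333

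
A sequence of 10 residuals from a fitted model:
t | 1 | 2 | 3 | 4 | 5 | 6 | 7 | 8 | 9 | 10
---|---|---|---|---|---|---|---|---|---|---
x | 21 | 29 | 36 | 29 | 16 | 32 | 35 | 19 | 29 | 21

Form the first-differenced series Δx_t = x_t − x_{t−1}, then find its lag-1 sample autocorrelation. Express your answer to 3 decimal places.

-0.344

First differences Δx: 8, 7, -7, -13, 16, 3, -16, 10, -8
Mean of differences = 0.0000
Numerator Σ(Δx_t−Δx̄)(Δx_{t+1}−Δx̄) = -350.0000
Denominator Σ(Δx_t−Δx̄)² = 1016.0000
r_1(Δx) = -350.0000 / 1016.0000 = -0.344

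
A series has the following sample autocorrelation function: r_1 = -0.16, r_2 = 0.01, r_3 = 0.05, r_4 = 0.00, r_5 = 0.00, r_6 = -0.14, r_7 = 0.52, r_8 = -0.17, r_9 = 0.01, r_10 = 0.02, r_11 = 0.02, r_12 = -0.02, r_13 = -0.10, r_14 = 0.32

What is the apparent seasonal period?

7

The largest autocorrelation is r_7 = 0.52, with a weaker echo at lag 14 (0.32); the remaining lags stay at or below 0.05.
The dominant spike at lag 7 indicates a seasonal period of 7.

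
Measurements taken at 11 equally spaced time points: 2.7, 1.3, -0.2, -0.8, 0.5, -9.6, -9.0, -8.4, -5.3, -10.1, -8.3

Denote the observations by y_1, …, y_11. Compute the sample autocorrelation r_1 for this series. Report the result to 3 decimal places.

Mean ȳ = (2.7 + 1.3 − 0.2 − 0.8 + 0.5 − 9.6 − 9.0 − 8.4 − 5.3 − 10.1 − 8.3)/11 = -4.2909
Numerator Σ_{t=1}^{10}(y_t−ȳ)(y_{t+1}−ȳ) = 145.1763
Denominator Σ(y_t−ȳ)² = 250.0891
r_1 = 145.1763 / 250.0891 = 0.580

0.580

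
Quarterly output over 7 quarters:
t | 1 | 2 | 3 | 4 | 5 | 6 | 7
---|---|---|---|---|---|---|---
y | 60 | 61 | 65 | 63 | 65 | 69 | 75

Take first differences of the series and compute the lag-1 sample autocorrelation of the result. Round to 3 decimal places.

First differences Δy: 1, 4, -2, 2, 4, 6
Mean of differences = 2.5000
Numerator Σ(Δy_t−Δȳ)(Δy_{t+1}−Δȳ) = -2.2500
Denominator Σ(Δy_t−Δȳ)² = 39.5000
r_1(Δy) = -2.2500 / 39.5000 = -0.057

-0.057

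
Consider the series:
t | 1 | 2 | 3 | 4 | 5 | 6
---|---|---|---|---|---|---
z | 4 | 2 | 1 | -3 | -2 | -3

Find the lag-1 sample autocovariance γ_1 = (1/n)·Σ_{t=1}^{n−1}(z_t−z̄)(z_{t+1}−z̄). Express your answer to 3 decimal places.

3.106

Mean z̄ = (4 + 2 + 1 − 3 − 2 − 3)/6 = -0.1667
Deviations: 4.1667, 2.1667, 1.1667, -2.8333, -1.8333, -2.8333
Σ_{t=1}^{5}(z_t−z̄)(z_{t+1}−z̄) = 18.6389
γ_1 = 18.6389 / 6 = 3.106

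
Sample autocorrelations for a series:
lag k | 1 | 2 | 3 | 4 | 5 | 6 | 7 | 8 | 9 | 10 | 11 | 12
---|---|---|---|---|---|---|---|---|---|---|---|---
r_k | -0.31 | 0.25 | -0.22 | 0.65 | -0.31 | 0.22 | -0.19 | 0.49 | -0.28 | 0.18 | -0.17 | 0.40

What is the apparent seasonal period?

The largest autocorrelation is r_4 = 0.65, with weaker echoes at lags 8 (0.49) and 12 (0.40); the remaining lags stay at or below 0.25.
The dominant spike at lag 4 indicates a seasonal period of 4.

4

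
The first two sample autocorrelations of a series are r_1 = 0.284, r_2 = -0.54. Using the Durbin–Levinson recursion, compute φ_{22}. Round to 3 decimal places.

φ_{22} = (r_2 − r_1²) / (1 − r_1²)
r_1² = (0.284)² = 0.080656
Numerator = -0.54 − 0.0807 = -0.6207; denominator = 1 − 0.0807 = 0.9193
φ_{22} = -0.6207 / 0.9193 = -0.675

-0.675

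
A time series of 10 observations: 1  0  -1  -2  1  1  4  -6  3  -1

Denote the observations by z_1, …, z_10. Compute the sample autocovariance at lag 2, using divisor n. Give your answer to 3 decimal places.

1.200

Mean z̄ = (1 + 0 − 1 − 2 + 1 + 1 + 4 − 6 + 3 − 1)/10 = 0.0000
Σ_{t=1}^{8}(z_t−z̄)(z_{t+2}−z̄) = 12.0000
γ_2 = 12.0000 / 10 = 1.200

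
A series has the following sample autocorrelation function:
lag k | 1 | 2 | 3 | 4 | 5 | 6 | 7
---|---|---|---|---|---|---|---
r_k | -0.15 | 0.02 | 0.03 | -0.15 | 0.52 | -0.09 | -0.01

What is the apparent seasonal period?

The largest autocorrelation is r_5 = 0.52; the remaining lags stay at or below 0.03.
The dominant spike at lag 5 indicates a seasonal period of 5.

5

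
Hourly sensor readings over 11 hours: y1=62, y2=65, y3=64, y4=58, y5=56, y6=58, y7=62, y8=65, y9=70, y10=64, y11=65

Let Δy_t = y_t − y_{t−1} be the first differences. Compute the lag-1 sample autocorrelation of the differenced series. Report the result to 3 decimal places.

0.073

First differences Δy: 3, -1, -6, -2, 2, 4, 3, 5, -6, 1
Mean of differences = 0.3000
Numerator Σ(Δy_t−Δȳ)(Δy_{t+1}−Δȳ) = 10.2100
Denominator Σ(Δy_t−Δȳ)² = 140.1000
r_1(Δy) = 10.2100 / 140.1000 = 0.073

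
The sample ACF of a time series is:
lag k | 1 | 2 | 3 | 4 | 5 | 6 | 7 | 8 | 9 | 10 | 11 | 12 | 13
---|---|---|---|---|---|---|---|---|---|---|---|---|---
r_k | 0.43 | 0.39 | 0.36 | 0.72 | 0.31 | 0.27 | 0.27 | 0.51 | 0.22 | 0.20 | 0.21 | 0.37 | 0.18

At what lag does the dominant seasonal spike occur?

4

The largest autocorrelation is r_4 = 0.72, with a weaker echo at lag 8 (0.51); the remaining lags stay at or below 0.43. The elevated value at lag 1 (0.43), dropping to 0.39 at lag 2, reflects decaying short-term dependence rather than seasonality.
The dominant spike at lag 4 indicates a seasonal period of 4.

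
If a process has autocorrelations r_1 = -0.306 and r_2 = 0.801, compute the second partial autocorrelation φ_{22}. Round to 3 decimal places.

0.780

φ_{22} = (r_2 − r_1²) / (1 − r_1²)
r_1² = (-0.306)² = 0.093636
Numerator = 0.801 − 0.0936 = 0.7074; denominator = 1 − 0.0936 = 0.9064
φ_{22} = 0.7074 / 0.9064 = 0.780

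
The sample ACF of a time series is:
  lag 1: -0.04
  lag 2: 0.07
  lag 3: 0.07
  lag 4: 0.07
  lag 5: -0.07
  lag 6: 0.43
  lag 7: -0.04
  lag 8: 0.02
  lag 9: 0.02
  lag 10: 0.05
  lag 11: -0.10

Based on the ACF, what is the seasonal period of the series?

6

The largest autocorrelation is r_6 = 0.43; the remaining lags stay at or below 0.07.
The dominant spike at lag 6 indicates a seasonal period of 6.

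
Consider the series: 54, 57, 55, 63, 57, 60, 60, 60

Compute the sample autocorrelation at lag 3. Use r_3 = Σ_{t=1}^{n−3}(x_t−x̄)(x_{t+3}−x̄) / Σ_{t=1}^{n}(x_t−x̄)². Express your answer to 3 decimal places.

Mean x̄ = (54 + 57 + 55 + 63 + 57 + 60 + 60 + 60)/8 = 58.2500
Σ(x_t−x̄)(x_{t+3}−x̄) = (-20.1875) + (1.5625) + (-5.6875) + (8.3125) + (-2.1875) = -18.1875
Denominator Σ(x_t−x̄)² = 63.5000
r_3 = -18.1875 / 63.5000 = -0.286

-0.286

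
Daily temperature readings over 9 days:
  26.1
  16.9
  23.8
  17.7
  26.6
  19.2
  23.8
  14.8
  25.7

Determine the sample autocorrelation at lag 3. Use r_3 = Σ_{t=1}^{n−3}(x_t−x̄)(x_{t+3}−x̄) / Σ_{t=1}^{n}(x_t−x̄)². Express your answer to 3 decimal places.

-0.613

Mean x̄ = (26.1 + 16.9 + 23.8 + 17.7 + 26.6 + 19.2 + 23.8 + 14.8 + 25.7)/9 = 21.6222
Σ(x_t−x̄)(x_{t+3}−x̄) = (-17.5628) + (-23.5062) + (-5.2751) + (-8.5417) + (-33.9595) + (-9.8773) = -98.7226
Denominator Σ(x_t−x̄)² = 161.0356
r_3 = -98.7226 / 161.0356 = -0.613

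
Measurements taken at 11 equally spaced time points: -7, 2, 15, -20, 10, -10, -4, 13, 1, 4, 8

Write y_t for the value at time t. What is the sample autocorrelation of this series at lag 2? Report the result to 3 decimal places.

Mean ȳ = (-7 + 2 + 15 − 20 + 10 − 10 − 4 + 13 + 1 + 4 + 8)/11 = 1.0909
Numerator Σ_{t=1}^{9}(y_t−ȳ)(y_{t+2}−ȳ) = 83.1653
Denominator Σ(y_t−ȳ)² = 1130.9091
r_2 = 83.1653 / 1130.9091 = 0.074

0.074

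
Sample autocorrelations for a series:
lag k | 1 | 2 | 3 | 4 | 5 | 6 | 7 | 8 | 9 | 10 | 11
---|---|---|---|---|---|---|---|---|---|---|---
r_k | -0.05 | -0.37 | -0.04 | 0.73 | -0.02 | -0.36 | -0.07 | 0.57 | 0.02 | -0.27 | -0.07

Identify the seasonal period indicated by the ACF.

The largest autocorrelation is r_4 = 0.73, with a weaker echo at lag 8 (0.57); the remaining lags stay at or below 0.02.
The dominant spike at lag 4 indicates a seasonal period of 4.

4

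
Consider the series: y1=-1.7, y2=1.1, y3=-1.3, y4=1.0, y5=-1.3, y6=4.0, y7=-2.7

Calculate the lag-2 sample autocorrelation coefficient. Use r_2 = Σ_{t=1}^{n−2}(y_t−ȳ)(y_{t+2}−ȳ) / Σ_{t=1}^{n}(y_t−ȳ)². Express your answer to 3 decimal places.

0.388

Mean ȳ = (-1.7 + 1.1 − 1.3 + 1.0 − 1.3 + 4.0 − 2.7)/7 = -0.1286
Deviations from mean: -1.5714, 1.2286, -1.1714, 1.1286, -1.1714, 4.1286, -2.5714
Numerator Σ_{t=1}^{5}(y_t−ȳ)(y_{t+2}−ȳ) = 12.2712
Denominator Σ(y_t−ȳ)² = 31.6543
r_2 = 12.2712 / 31.6543 = 0.388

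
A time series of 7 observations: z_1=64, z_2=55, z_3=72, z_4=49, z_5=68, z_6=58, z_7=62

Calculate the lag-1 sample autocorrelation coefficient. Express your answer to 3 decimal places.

-0.877

Mean z̄ = (64 + 55 + 72 + 49 + 68 + 58 + 62)/7 = 61.1429
Σ(z_t−z̄)(z_{t+1}−z̄) = (-17.5510) + (-66.6939) + (-131.8367) + (-83.2653) + (-21.5510) + (-2.6939) = -323.5918
Denominator Σ(z_t−z̄)² = 368.8571
r_1 = -323.5918 / 368.8571 = -0.877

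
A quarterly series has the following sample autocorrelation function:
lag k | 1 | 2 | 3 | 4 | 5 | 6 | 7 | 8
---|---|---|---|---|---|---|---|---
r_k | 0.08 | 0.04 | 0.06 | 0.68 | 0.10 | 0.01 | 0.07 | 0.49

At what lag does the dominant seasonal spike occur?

4

The largest autocorrelation is r_4 = 0.68, with a weaker echo at lag 8 (0.49); the remaining lags stay at or below 0.10.
The dominant spike at lag 4 indicates a seasonal period of 4.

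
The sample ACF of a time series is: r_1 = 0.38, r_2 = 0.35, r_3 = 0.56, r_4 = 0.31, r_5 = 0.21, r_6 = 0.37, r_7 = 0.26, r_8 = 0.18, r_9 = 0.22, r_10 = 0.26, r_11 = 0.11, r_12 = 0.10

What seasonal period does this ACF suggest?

The largest autocorrelation is r_3 = 0.56; the remaining lags stay at or below 0.38. The elevated value at lag 1 (0.38), dropping to 0.35 at lag 2, reflects decaying short-term dependence rather than seasonality.
The dominant spike at lag 3 indicates a seasonal period of 3.

3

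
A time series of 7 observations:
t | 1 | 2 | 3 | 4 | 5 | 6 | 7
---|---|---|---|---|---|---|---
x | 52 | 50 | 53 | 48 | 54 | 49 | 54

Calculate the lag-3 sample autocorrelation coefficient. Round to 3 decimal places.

Mean x̄ = (52 + 50 + 53 + 48 + 54 + 49 + 54)/7 = 51.4286
Deviations from mean: 0.5714, -1.4286, 1.5714, -3.4286, 2.5714, -2.4286, 2.5714
Σ(x_t−x̄)(x_{t+3}−x̄) = (-1.9592) + (-3.6735) + (-3.8163) + (-8.8163) = -18.2653
Denominator Σ(x_t−x̄)² = 35.7143
r_3 = -18.2653 / 35.7143 = -0.511

-0.511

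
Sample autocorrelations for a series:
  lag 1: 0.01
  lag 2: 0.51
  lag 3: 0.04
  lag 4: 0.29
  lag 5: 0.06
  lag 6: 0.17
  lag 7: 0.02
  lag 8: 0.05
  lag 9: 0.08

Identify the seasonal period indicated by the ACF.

The largest autocorrelation is r_2 = 0.51, with weaker echoes at lags 4 (0.29) and 6 (0.17); the remaining lags stay at or below 0.08.
The dominant spike at lag 2 indicates a seasonal period of 2.

2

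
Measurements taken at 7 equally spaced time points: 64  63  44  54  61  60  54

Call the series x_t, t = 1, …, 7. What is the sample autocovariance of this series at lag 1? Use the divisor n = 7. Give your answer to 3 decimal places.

-0.799

Mean x̄ = (64 + 63 + 44 + 54 + 61 + 60 + 54)/7 = 57.1429
Deviations: 6.8571, 5.8571, -13.1429, -3.1429, 3.8571, 2.8571, -3.1429
Σ_{t=1}^{6}(x_t−x̄)(x_{t+1}−x̄) = -5.5918
γ_1 = -5.5918 / 7 = -0.799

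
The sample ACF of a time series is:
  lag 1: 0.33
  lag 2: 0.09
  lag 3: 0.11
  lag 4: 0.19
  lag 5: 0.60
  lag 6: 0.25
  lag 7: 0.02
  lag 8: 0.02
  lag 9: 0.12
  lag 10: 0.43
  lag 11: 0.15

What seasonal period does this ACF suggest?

The largest autocorrelation is r_5 = 0.60, with a weaker echo at lag 10 (0.43); the remaining lags stay at or below 0.33. The elevated value at lag 1 (0.33), dropping to 0.09 at lag 2, reflects decaying short-term dependence rather than seasonality.
The dominant spike at lag 5 indicates a seasonal period of 5.

5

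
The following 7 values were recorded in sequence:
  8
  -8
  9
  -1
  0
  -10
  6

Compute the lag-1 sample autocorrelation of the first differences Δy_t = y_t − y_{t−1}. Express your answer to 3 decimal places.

-0.622

First differences Δy: -16, 17, -10, 1, -10, 16
Mean of differences = -0.3333
Numerator Σ(Δy_t−Δȳ)(Δy_{t+1}−Δȳ) = -622.7778
Denominator Σ(Δy_t−Δȳ)² = 1001.3333
r_1(Δy) = -622.7778 / 1001.3333 = -0.622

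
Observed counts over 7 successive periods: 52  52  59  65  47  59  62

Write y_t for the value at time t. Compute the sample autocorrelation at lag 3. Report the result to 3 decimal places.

0.231

Mean ȳ = (52 + 52 + 59 + 65 + 47 + 59 + 62)/7 = 56.5714
Deviations from mean: -4.5714, -4.5714, 2.4286, 8.4286, -9.5714, 2.4286, 5.4286
Σ(y_t−ȳ)(y_{t+3}−ȳ) = (-38.5306) + (43.7551) + (5.8980) + (45.7551) = 56.8776
Denominator Σ(y_t−ȳ)² = 245.7143
r_3 = 56.8776 / 245.7143 = 0.231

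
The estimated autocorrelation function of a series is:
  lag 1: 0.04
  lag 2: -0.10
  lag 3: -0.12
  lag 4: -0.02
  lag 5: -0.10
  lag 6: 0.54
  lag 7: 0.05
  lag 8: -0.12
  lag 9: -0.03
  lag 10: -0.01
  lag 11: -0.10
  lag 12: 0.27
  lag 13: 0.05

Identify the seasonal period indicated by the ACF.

6

The largest autocorrelation is r_6 = 0.54, with a weaker echo at lag 12 (0.27); the remaining lags stay at or below 0.05.
The dominant spike at lag 6 indicates a seasonal period of 6.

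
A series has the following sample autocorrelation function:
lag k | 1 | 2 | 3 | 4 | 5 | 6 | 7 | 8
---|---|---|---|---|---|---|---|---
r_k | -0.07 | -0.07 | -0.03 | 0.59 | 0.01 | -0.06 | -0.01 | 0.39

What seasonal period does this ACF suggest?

4

The largest autocorrelation is r_4 = 0.59, with a weaker echo at lag 8 (0.39); the remaining lags stay at or below 0.01.
The dominant spike at lag 4 indicates a seasonal period of 4.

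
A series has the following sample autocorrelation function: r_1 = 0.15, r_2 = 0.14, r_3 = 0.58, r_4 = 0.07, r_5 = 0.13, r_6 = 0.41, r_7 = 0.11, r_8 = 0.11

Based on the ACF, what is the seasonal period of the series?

3

The largest autocorrelation is r_3 = 0.58, with a weaker echo at lag 6 (0.41); the remaining lags stay at or below 0.15.
The dominant spike at lag 3 indicates a seasonal period of 3.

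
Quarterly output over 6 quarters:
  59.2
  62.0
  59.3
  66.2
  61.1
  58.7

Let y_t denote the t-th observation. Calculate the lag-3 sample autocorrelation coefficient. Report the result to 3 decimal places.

-0.136

Mean ȳ = (59.2 + 62.0 + 59.3 + 66.2 + 61.1 + 58.7)/6 = 61.0833
Deviations from mean: -1.8833, 0.9167, -1.7833, 5.1167, 0.0167, -2.3833
Numerator Σ_{t=1}^{3}(y_t−ȳ)(y_{t+3}−ȳ) = -5.3708
Denominator Σ(y_t−ȳ)² = 39.4283
r_3 = -5.3708 / 39.4283 = -0.136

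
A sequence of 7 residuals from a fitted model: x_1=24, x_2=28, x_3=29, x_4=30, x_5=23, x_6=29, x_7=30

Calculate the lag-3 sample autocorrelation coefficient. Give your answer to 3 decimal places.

-0.054

Mean x̄ = (24 + 28 + 29 + 30 + 23 + 29 + 30)/7 = 27.5714
Deviations from mean: -3.5714, 0.4286, 1.4286, 2.4286, -4.5714, 1.4286, 2.4286
Σ(x_t−x̄)(x_{t+3}−x̄) = (-8.6735) + (-1.9592) + (2.0408) + (5.8980) = -2.6939
Denominator Σ(x_t−x̄)² = 49.7143
r_3 = -2.6939 / 49.7143 = -0.054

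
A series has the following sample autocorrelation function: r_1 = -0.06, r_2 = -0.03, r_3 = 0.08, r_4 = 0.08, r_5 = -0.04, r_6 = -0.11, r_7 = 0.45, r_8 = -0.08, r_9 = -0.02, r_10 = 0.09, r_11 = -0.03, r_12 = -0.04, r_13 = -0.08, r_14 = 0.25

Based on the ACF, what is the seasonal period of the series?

The largest autocorrelation is r_7 = 0.45, with a weaker echo at lag 14 (0.25); the remaining lags stay at or below 0.09.
The dominant spike at lag 7 indicates a seasonal period of 7.

7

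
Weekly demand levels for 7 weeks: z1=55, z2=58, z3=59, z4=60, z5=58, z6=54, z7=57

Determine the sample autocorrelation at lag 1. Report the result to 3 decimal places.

0.174

Mean z̄ = (55 + 58 + 59 + 60 + 58 + 54 + 57)/7 = 57.2857
Σ(z_t−z̄)(z_{t+1}−z̄) = (-1.6327) + (1.2245) + (4.6531) + (1.9388) + (-2.3469) + (0.9388) = 4.7755
Denominator Σ(z_t−z̄)² = 27.4286
r_1 = 4.7755 / 27.4286 = 0.174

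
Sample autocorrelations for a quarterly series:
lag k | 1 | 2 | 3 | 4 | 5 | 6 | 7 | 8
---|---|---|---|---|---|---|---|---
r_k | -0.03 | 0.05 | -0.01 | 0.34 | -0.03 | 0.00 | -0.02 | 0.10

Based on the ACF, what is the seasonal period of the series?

The largest autocorrelation is r_4 = 0.34; the remaining lags stay at or below 0.10.
The dominant spike at lag 4 indicates a seasonal period of 4.

4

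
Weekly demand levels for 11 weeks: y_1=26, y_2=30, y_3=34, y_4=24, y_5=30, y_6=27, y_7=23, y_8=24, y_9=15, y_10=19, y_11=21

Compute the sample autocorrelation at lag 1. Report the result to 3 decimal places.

0.470

Mean ȳ = (26 + 30 + 34 + 24 + 30 + 27 + 23 + 24 + 15 + 19 + 21)/11 = 24.8182
Numerator Σ_{t=1}^{10}(y_t−ȳ)(y_{t+1}−ȳ) = 138.1488
Denominator Σ(y_t−ȳ)² = 293.6364
r_1 = 138.1488 / 293.6364 = 0.470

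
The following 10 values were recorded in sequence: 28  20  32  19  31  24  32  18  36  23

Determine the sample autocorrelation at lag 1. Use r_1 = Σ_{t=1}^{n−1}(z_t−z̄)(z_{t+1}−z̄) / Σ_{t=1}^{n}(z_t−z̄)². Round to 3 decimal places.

Mean z̄ = (28 + 20 + 32 + 19 + 31 + 24 + 32 + 18 + 36 + 23)/10 = 26.3000
Numerator Σ_{t=1}^{9}(z_t−z̄)(z_{t+1}−z̄) = -306.2900
Denominator Σ(z_t−z̄)² = 362.1000
r_1 = -306.2900 / 362.1000 = -0.846

-0.846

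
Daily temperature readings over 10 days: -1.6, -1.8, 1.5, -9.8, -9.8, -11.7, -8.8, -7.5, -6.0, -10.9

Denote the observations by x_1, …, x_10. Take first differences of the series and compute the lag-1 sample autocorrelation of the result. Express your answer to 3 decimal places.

-0.299

First differences Δx: -0.2, 3.3, -11.3, 0.0, -1.9, 2.9, 1.3, 1.5, -4.9
Mean of differences = -1.0333
Numerator Σ(Δx_t−Δx̄)(Δx_{t+1}−Δx̄) = -50.4978
Denominator Σ(Δx_t−Δx̄)² = 168.9800
r_1(Δx) = -50.4978 / 168.9800 = -0.299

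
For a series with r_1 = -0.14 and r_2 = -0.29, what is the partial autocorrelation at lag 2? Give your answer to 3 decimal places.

φ_{22} = (r_2 − r_1²) / (1 − r_1²)
r_1² = (-0.14)² = 0.0196
Numerator = -0.29 − 0.0196 = -0.3096; denominator = 1 − 0.0196 = 0.9804
φ_{22} = -0.3096 / 0.9804 = -0.316

-0.316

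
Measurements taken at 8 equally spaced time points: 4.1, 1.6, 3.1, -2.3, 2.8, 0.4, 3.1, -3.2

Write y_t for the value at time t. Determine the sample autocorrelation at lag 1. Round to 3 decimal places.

Mean ȳ = (4.1 + 1.6 + 3.1 − 2.3 + 2.8 + 0.4 + 3.1 − 3.2)/8 = 1.2000
Σ(y_t−ȳ)(y_{t+1}−ȳ) = (1.1600) + (0.7600) + (-6.6500) + (-5.6000) + (-1.2800) + (-1.5200) + (-8.3600) = -21.4900
Denominator Σ(y_t−ȳ)² = 50.6000
r_1 = -21.4900 / 50.6000 = -0.425

-0.425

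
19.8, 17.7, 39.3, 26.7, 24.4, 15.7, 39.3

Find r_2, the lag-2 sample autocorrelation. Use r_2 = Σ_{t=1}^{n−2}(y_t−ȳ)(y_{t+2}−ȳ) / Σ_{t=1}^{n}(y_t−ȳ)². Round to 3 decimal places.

Mean ȳ = (19.8 + 17.7 + 39.3 + 26.7 + 24.4 + 15.7 + 39.3)/7 = 26.1286
Σ(y_t−ȳ)(y_{t+2}−ȳ) = (-83.3563) + (-4.8163) + (-22.7678) + (-5.9592) + (-22.7678) = -139.6673
Denominator Σ(y_t−ȳ)² = 570.1343
r_2 = -139.6673 / 570.1343 = -0.245

-0.245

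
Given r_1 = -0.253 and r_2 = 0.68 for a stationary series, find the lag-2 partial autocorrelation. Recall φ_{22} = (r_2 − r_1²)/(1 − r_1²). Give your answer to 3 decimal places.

0.658

φ_{22} = (r_2 − r_1²) / (1 − r_1²)
r_1² = (-0.253)² = 0.064009
Numerator = 0.68 − 0.0640 = 0.6160; denominator = 1 − 0.0640 = 0.9360
φ_{22} = 0.6160 / 0.9360 = 0.658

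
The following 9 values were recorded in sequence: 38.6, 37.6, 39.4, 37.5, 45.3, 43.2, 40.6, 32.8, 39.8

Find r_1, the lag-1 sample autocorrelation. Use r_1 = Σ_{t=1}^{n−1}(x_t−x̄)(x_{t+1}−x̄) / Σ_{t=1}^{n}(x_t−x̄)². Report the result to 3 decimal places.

Mean x̄ = (38.6 + 37.6 + 39.4 + 37.5 + 45.3 + 43.2 + 40.6 + 32.8 + 39.8)/9 = 39.4222
Numerator Σ_{t=1}^{8}(x_t−x̄)(x_{t+1}−x̄) = 6.6362
Denominator Σ(x_t−x̄)² = 101.8956
r_1 = 6.6362 / 101.8956 = 0.065

0.065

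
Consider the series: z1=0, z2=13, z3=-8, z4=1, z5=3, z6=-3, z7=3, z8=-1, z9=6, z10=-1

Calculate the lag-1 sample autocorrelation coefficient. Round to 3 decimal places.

-0.574

Mean z̄ = (0 + 13 − 8 + 1 + 3 − 3 + 3 − 1 + 6 − 1)/10 = 1.3000
Numerator Σ_{t=1}^{9}(z_t−z̄)(z_{t+1}−z̄) = -161.8900
Denominator Σ(z_t−z̄)² = 282.1000
r_1 = -161.8900 / 282.1000 = -0.574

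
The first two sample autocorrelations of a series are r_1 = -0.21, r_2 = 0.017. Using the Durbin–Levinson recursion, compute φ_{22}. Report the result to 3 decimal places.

φ_{22} = (r_2 − r_1²) / (1 − r_1²)
r_1² = (-0.21)² = 0.0441
Numerator = 0.017 − 0.0441 = -0.0271; denominator = 1 − 0.0441 = 0.9559
φ_{22} = -0.0271 / 0.9559 = -0.028

-0.028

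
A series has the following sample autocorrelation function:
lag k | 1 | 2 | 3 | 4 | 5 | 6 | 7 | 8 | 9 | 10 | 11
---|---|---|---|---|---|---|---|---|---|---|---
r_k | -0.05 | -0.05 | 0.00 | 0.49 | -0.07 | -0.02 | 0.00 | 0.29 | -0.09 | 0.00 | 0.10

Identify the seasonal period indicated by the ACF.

4

The largest autocorrelation is r_4 = 0.49, with a weaker echo at lag 8 (0.29); the remaining lags stay at or below 0.10.
The dominant spike at lag 4 indicates a seasonal period of 4.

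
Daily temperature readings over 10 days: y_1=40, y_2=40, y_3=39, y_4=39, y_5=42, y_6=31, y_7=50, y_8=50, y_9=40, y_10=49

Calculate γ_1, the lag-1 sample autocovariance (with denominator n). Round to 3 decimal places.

Mean ȳ = (40 + 40 + 39 + 39 + 42 + 31 + 50 + 50 + 40 + 49)/10 = 42.0000
Σ_{t=1}^{9}(y_t−ȳ)(y_{t+1}−ȳ) = -35.0000
γ_1 = -35.0000 / 10 = -3.500

-3.500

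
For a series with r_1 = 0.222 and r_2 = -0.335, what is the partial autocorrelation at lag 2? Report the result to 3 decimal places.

φ_{22} = (r_2 − r_1²) / (1 − r_1²)
r_1² = (0.222)² = 0.049284
Numerator = -0.335 − 0.0493 = -0.3843; denominator = 1 − 0.0493 = 0.9507
φ_{22} = -0.3843 / 0.9507 = -0.404

-0.404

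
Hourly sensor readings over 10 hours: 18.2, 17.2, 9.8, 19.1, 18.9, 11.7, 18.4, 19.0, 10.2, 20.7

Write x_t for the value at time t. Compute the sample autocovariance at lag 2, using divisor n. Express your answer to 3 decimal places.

Mean x̄ = (18.2 + 17.2 + 9.8 + 19.1 + 18.9 + 11.7 + 18.4 + 19.0 + 10.2 + 20.7)/10 = 16.3200
Σ_{t=1}^{8}(x_t−x̄)(x_{t+2}−x̄) = -47.4828
γ_2 = -47.4828 / 10 = -4.748

-4.748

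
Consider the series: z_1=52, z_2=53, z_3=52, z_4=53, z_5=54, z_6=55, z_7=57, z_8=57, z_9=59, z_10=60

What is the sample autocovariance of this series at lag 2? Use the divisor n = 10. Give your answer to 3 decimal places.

3.232

Mean z̄ = (52 + 53 + 52 + 53 + 54 + 55 + 57 + 57 + 59 + 60)/10 = 55.2000
Σ_{t=1}^{8}(z_t−z̄)(z_{t+2}−z̄) = 32.3200
γ_2 = 32.3200 / 10 = 3.232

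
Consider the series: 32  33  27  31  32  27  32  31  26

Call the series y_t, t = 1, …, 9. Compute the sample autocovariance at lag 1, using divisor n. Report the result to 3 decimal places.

-2.038

Mean ȳ = (32 + 33 + 27 + 31 + 32 + 27 + 32 + 31 + 26)/9 = 30.1111
Σ_{t=1}^{8}(y_t−ȳ)(y_{t+1}−ȳ) = -18.3457
γ_1 = -18.3457 / 9 = -2.038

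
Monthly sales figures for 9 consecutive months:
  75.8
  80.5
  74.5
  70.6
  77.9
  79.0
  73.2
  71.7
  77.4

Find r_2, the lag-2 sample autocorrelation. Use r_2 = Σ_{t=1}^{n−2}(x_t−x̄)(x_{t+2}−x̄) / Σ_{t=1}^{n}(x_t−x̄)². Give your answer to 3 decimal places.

Mean x̄ = (75.8 + 80.5 + 74.5 + 70.6 + 77.9 + 79.0 + 73.2 + 71.7 + 77.4)/9 = 75.6222
Σ(x_t−x̄)(x_{t+2}−x̄) = (-0.1995) + (-24.4973) + (-2.5562) + (-16.9640) + (-5.5173) + (-13.2484) + (-4.3062) = -67.2888
Denominator Σ(x_t−x̄)² = 91.3156
r_2 = -67.2888 / 91.3156 = -0.737

-0.737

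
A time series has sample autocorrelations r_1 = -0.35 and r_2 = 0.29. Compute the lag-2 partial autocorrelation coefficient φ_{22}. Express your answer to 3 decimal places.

φ_{22} = (r_2 − r_1²) / (1 − r_1²)
r_1² = (-0.35)² = 0.1225
Numerator = 0.29 − 0.1225 = 0.1675; denominator = 1 − 0.1225 = 0.8775
φ_{22} = 0.1675 / 0.8775 = 0.191

0.191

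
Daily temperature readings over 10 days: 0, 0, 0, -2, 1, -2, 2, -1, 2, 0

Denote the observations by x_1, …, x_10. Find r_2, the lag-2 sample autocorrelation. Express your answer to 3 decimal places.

0.667

Mean x̄ = (0 + 0 + 0 − 2 + 1 − 2 + 2 − 1 + 2 + 0)/10 = 0.0000
Numerator Σ_{t=1}^{8}(x_t−x̄)(x_{t+2}−x̄) = 12.0000
Denominator Σ(x_t−x̄)² = 18.0000
r_2 = 12.0000 / 18.0000 = 0.667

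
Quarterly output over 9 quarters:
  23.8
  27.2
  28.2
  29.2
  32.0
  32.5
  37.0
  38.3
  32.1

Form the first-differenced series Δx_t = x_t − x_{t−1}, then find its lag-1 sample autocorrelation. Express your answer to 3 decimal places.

First differences Δx: 3.4, 1.0, 1.0, 2.8, 0.5, 4.5, 1.3, -6.2
Mean of differences = 1.0375
Numerator Σ(Δx_t−Δx̄)(Δx_{t+1}−Δx̄) = -3.9527
Denominator Σ(Δx_t−Δx̄)² = 73.4188
r_1(Δx) = -3.9527 / 73.4188 = -0.054

-0.054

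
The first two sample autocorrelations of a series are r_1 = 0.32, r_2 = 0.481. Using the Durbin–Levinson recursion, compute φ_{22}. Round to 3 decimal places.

φ_{22} = (r_2 − r_1²) / (1 − r_1²)
r_1² = (0.32)² = 0.1024
Numerator = 0.481 − 0.1024 = 0.3786; denominator = 1 − 0.1024 = 0.8976
φ_{22} = 0.3786 / 0.8976 = 0.422

0.422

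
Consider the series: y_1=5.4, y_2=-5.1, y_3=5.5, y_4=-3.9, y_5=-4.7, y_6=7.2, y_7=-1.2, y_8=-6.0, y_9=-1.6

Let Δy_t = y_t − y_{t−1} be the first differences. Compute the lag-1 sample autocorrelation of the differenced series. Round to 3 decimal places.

-0.527

First differences Δy: -10.5, 10.6, -9.4, -0.8, 11.9, -8.4, -4.8, 4.4
Mean of differences = -0.8750
Numerator Σ(Δy_t−Δȳ)(Δy_{t+1}−Δȳ) = -295.2531
Denominator Σ(Δy_t−Δȳ)² = 560.0550
r_1(Δy) = -295.2531 / 560.0550 = -0.527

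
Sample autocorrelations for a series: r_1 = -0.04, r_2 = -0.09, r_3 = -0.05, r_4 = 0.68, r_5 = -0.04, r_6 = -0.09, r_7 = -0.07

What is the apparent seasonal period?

The largest autocorrelation is r_4 = 0.68; the remaining lags stay at or below -0.04.
The dominant spike at lag 4 indicates a seasonal period of 4.

4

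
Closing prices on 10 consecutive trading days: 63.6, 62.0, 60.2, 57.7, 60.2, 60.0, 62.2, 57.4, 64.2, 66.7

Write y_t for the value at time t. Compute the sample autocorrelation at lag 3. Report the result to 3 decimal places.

-0.064

Mean ȳ = (63.6 + 62.0 + 60.2 + 57.7 + 60.2 + 60.0 + 62.2 + 57.4 + 64.2 + 66.7)/10 = 61.4200
Numerator Σ_{t=1}^{7}(y_t−ȳ)(y_{t+3}−ȳ) = -4.9112
Denominator Σ(y_t−ȳ)² = 76.2960
r_3 = -4.9112 / 76.2960 = -0.064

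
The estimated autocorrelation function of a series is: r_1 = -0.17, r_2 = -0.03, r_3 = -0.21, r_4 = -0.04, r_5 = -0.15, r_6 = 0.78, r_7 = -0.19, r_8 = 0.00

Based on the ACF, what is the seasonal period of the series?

6

The largest autocorrelation is r_6 = 0.78; the remaining lags stay at or below 0.00.
The dominant spike at lag 6 indicates a seasonal period of 6.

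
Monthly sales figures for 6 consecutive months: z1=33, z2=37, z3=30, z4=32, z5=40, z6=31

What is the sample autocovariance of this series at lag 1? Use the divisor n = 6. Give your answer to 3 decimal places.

Mean z̄ = (33 + 37 + 30 + 32 + 40 + 31)/6 = 33.8333
Deviations: -0.8333, 3.1667, -3.8333, -1.8333, 6.1667, -2.8333
Σ_{t=1}^{5}(z_t−z̄)(z_{t+1}−z̄) = -36.5278
γ_1 = -36.5278 / 6 = -6.088

-6.088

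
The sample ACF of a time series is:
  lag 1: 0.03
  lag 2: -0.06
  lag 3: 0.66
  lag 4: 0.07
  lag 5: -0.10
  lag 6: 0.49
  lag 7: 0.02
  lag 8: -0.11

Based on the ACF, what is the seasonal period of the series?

The largest autocorrelation is r_3 = 0.66, with a weaker echo at lag 6 (0.49); the remaining lags stay at or below 0.07.
The dominant spike at lag 3 indicates a seasonal period of 3.

3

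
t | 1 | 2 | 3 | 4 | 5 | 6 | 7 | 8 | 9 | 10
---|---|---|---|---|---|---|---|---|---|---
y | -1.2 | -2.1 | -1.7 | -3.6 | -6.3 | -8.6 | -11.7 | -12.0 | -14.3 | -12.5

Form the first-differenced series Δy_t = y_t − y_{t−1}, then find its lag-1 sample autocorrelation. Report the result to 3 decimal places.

First differences Δy: -0.9, 0.4, -1.9, -2.7, -2.3, -3.1, -0.3, -2.3, 1.8
Mean of differences = -1.2556
Numerator Σ(Δy_t−Δȳ)(Δy_{t+1}−Δȳ) = -2.0642
Denominator Σ(Δy_t−Δȳ)² = 21.2022
r_1(Δy) = -2.0642 / 21.2022 = -0.097

-0.097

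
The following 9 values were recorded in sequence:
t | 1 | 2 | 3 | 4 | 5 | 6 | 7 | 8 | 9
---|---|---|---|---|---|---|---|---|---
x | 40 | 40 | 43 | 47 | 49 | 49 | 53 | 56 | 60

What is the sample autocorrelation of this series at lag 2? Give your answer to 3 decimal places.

Mean x̄ = (40 + 40 + 43 + 47 + 49 + 49 + 53 + 56 + 60)/9 = 48.5556
Σ(x_t−x̄)(x_{t+2}−x̄) = (47.5309) + (13.3086) + (-2.4691) + (-0.6914) + (1.9753) + (3.3086) + (50.8642) = 113.8272
Denominator Σ(x_t−x̄)² = 386.2222
r_2 = 113.8272 / 386.2222 = 0.295

0.295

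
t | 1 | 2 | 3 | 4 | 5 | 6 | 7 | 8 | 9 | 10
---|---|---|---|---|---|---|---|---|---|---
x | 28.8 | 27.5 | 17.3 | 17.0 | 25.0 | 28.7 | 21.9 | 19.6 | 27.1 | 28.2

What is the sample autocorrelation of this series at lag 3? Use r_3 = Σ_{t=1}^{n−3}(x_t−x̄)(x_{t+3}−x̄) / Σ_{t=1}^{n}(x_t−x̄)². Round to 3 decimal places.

-0.222

Mean x̄ = (28.8 + 27.5 + 17.3 + 17.0 + 25.0 + 28.7 + 21.9 + 19.6 + 27.1 + 28.2)/10 = 24.1100
Σ(x_t−x̄)(x_{t+3}−x̄) = (-33.3459) + (3.0171) + (-31.2579) + (15.7131) + (-4.0139) + (13.7241) + (-9.0389) = -45.2023
Denominator Σ(x_t−x̄)² = 203.1690
r_3 = -45.2023 / 203.1690 = -0.222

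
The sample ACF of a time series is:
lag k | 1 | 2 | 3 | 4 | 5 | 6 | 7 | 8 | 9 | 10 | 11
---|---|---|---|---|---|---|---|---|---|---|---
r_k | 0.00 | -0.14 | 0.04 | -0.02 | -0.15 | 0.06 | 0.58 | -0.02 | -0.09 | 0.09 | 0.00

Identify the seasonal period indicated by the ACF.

7

The largest autocorrelation is r_7 = 0.58; the remaining lags stay at or below 0.09.
The dominant spike at lag 7 indicates a seasonal period of 7.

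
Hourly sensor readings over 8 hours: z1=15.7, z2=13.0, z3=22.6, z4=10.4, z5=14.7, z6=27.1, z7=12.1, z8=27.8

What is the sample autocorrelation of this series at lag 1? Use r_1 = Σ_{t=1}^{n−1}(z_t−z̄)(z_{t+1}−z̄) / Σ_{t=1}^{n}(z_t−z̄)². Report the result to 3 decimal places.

Mean z̄ = (15.7 + 13.0 + 22.6 + 10.4 + 14.7 + 27.1 + 12.1 + 27.8)/8 = 17.9250
Σ(z_t−z̄)(z_{t+1}−z̄) = (10.9581) + (-23.0244) + (-35.1794) + (24.2681) + (-29.5894) + (-53.4444) + (-57.5219) = -163.5331
Denominator Σ(z_t−z̄)² = 333.7150
r_1 = -163.5331 / 333.7150 = -0.490

-0.490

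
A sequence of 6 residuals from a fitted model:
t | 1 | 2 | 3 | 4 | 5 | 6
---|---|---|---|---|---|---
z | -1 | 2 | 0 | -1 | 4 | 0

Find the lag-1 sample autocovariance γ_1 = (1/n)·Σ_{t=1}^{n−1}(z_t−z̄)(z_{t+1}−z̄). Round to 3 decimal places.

Mean z̄ = (-1 + 2 + 0 − 1 + 4 + 0)/6 = 0.6667
Deviations: -1.6667, 1.3333, -0.6667, -1.6667, 3.3333, -0.6667
Σ_{t=1}^{5}(z_t−z̄)(z_{t+1}−z̄) = -9.7778
γ_1 = -9.7778 / 6 = -1.630

-1.630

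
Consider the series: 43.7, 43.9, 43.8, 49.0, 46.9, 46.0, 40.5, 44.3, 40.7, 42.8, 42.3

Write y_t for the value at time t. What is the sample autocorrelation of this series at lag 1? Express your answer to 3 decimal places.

0.251

Mean ȳ = (43.7 + 43.9 + 43.8 + 49.0 + 46.9 + 46.0 + 40.5 + 44.3 + 40.7 + 42.8 + 42.3)/11 = 43.9909
Numerator Σ_{t=1}^{10}(y_t−ȳ)(y_{t+1}−ȳ) = 16.3272
Denominator Σ(y_t−ȳ)² = 65.1091
r_1 = 16.3272 / 65.1091 = 0.251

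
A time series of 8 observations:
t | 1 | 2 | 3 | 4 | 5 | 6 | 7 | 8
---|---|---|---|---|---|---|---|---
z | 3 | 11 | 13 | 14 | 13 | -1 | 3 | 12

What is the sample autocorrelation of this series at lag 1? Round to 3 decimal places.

0.155

Mean z̄ = (3 + 11 + 13 + 14 + 13 − 1 + 3 + 12)/8 = 8.5000
Σ(z_t−z̄)(z_{t+1}−z̄) = (-13.7500) + (11.2500) + (24.7500) + (24.7500) + (-42.7500) + (52.2500) + (-19.2500) = 37.2500
Denominator Σ(z_t−z̄)² = 240.0000
r_1 = 37.2500 / 240.0000 = 0.155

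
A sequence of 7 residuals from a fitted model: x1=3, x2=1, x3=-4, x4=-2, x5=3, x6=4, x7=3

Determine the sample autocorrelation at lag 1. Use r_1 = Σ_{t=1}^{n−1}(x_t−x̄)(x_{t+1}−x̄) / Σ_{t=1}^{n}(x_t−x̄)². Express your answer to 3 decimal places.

0.390

Mean x̄ = (3 + 1 − 4 − 2 + 3 + 4 + 3)/7 = 1.1429
Deviations from mean: 1.8571, -0.1429, -5.1429, -3.1429, 1.8571, 2.8571, 1.8571
Σ(x_t−x̄)(x_{t+1}−x̄) = (-0.2653) + (0.7347) + (16.1633) + (-5.8367) + (5.3061) + (5.3061) = 21.4082
Denominator Σ(x_t−x̄)² = 54.8571
r_1 = 21.4082 / 54.8571 = 0.390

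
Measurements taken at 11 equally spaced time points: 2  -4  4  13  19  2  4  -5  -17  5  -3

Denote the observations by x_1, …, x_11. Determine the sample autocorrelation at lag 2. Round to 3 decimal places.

Mean x̄ = (2 − 4 + 4 + 13 + 19 + 2 + 4 − 5 − 17 + 5 − 3)/11 = 1.8182
Numerator Σ_{t=1}^{9}(x_t−x̄)(x_{t+2}−x̄) = 39.0248
Denominator Σ(x_t−x̄)² = 897.6364
r_2 = 39.0248 / 897.6364 = 0.043

0.043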